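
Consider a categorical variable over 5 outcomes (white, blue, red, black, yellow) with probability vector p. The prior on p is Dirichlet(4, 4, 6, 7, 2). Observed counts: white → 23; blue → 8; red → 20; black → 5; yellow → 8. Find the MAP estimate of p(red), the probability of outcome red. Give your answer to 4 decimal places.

The posterior is Dirichlet(αᵢ + nᵢ) = Dirichlet(27, 12, 26, 12, 10).
For a Dirichlet(a₁,…,a_K) with all aᵢ > 1, the mode has j-th component (aⱼ − 1)/(Σaᵢ − K).
Here Σaᵢ = 87 and K = 5, so p(red) = (26 − 1)/(87 − 5) = 25/82 ≈ 0.3049.

MAP estimate of p(red) = 0.3049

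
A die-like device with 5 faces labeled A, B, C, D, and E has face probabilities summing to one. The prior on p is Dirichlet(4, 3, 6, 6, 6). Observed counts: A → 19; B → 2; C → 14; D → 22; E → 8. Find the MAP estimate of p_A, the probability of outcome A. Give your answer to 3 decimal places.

The posterior is Dirichlet(αᵢ + nᵢ) = Dirichlet(23, 5, 20, 28, 14).
For a Dirichlet(a₁,…,a_K) with all aᵢ > 1, the mode has j-th component (aⱼ − 1)/(Σaᵢ − K).
Here Σaᵢ = 90 and K = 5, so p_A = (23 − 1)/(90 − 5) = 22/85 ≈ 0.259.

MAP estimate of p_A = 0.259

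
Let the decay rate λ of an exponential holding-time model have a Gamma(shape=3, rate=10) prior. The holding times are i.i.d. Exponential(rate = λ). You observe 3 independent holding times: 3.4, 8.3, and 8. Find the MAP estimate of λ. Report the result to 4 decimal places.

The Exponential(rate=λ) likelihood is ∝ λ^n e^(−λΣtᵢ). Here n = 3 and Σtᵢ = 3.4 + 8.3 + 8 = 19.7.
Posterior ∝ λ^2e^(−10λ) · λ^3e^(−19.7λ) = λ^5e^(−29.7λ), i.e. Gamma(6, 29.7).
Mode = (a−1)/b = 5/29.7 ≈ 0.1684.

λ̂_MAP = 0.1684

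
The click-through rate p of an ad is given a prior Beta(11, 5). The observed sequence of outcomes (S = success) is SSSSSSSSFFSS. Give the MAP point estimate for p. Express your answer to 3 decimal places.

p̂_MAP = 0.769

Prior: Beta(11, 5).
Data: 10 successes in 12 trials (from the sequence). The binomial likelihood contributes p^10(1−p)^2, so the posterior is Beta(11+10, 5+2) = Beta(21, 7).
For Beta(a, b) with a, b > 1 the mode is (a−1)/(a+b−2) = 20/26 ≈ 0.769.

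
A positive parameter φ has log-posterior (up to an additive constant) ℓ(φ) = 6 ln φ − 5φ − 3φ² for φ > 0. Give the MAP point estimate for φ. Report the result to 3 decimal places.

ℓ'(φ) = 6/φ − 5 − 6φ. Setting this to zero and multiplying by φ: 6φ² + 5φ − 6 = 0.
φ = (−5 + √(5² + 4·6·6)) / (2·6) = (−5 + √169) / 12 = (−5 + 13)/12 = 2/3.
ℓ''(φ) = −6/φ² − 6 < 0, confirming a maximum.

φ̂_MAP = 0.667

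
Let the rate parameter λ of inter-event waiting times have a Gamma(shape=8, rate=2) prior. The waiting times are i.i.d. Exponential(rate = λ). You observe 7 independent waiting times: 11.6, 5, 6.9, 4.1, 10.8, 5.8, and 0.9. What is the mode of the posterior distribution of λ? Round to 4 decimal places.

The Exponential(rate=λ) likelihood is ∝ λ^n e^(−λΣtᵢ). Here n = 7 and Σtᵢ = 11.6 + 5 + 6.9 + 4.1 + 10.8 + 5.8 + 0.9 = 45.1.
Posterior ∝ λ^7e^(−2λ) · λ^7e^(−45.1λ) = λ^14e^(−47.1λ), i.e. Gamma(15, 47.1).
Mode = (a−1)/b = 14/47.1 ≈ 0.2972.

λ̂_MAP = 0.2972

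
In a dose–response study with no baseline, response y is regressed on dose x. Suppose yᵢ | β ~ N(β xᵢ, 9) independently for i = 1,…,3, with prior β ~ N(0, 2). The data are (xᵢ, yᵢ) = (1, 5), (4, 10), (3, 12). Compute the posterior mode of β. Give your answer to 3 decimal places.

log p(β | y) = −Σ(yᵢ − βxᵢ)²/(2·9) − β²/(2·2) + const.
Setting the derivative to zero: Σxᵢ(yᵢ − βxᵢ)/9 − β/2 = 0, so β = Σxᵢyᵢ / (Σxᵢ² + σ²/τ²).
Σxᵢyᵢ = 1·5 + 4·10 + 3·12 = 81; Σxᵢ² = 26; σ²/τ² = 4.5.
β̂_MAP = 81 / (26 + 4.5) = 81/30.5 ≈ 2.656.

β̂_MAP = 2.656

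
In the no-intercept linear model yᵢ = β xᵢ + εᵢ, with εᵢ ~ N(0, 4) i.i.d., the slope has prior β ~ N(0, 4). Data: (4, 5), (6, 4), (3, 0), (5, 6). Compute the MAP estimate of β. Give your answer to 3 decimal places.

β̂_MAP = 0.851

log p(β | y) = −Σ(yᵢ − βxᵢ)²/(2·4) − β²/(2·4) + const.
Setting the derivative to zero: Σxᵢ(yᵢ − βxᵢ)/4 − β/4 = 0, so β = Σxᵢyᵢ / (Σxᵢ² + σ²/τ²).
Σxᵢyᵢ = 4·5 + 6·4 + 3·0 + 5·6 = 74; Σxᵢ² = 86; σ²/τ² = 1.
β̂_MAP = 74 / (86 + 1) = 74/87 ≈ 0.851.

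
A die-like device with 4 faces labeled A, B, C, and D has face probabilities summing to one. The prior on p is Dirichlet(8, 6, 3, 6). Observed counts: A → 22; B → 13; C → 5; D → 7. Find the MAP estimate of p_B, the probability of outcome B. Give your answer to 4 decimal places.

The posterior is Dirichlet(αᵢ + nᵢ) = Dirichlet(30, 19, 8, 13).
For a Dirichlet(a₁,…,a_K) with all aᵢ > 1, the mode has j-th component (aⱼ − 1)/(Σaᵢ − K).
Here Σaᵢ = 70 and K = 4, so p_B = (19 − 1)/(70 − 4) = 18/66 ≈ 0.2727.

MAP estimate of p_B = 0.2727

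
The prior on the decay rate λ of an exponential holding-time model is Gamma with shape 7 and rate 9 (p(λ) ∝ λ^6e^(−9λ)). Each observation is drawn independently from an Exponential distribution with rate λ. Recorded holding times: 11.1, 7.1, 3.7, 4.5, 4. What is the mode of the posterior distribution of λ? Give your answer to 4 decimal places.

The Exponential(rate=λ) likelihood is ∝ λ^n e^(−λΣtᵢ). Here n = 5 and Σtᵢ = 11.1 + 7.1 + 3.7 + 4.5 + 4 = 30.4.
Posterior ∝ λ^6e^(−9λ) · λ^5e^(−30.4λ) = λ^11e^(−39.4λ), i.e. Gamma(12, 39.4).
Mode = (a−1)/b = 11/39.4 ≈ 0.2792.

λ̂_MAP = 0.2792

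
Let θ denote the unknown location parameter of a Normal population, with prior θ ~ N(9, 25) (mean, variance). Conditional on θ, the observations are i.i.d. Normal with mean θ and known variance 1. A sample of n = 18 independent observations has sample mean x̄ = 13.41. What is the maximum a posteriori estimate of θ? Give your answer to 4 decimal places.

n = 18, x̄ = 13.41.
For a Normal prior and Normal likelihood with known variance, the posterior is Normal; its mode equals its mean, the precision-weighted average.
Prior precision 1/σ₀² = 1/25 = 0.04; data precision n/σ² = 18/1 = 18.
θ̂ = (0.04·9 + 18·13.41) / (0.04 + 18) = 241.74/18.04 = 12087/902 ≈ 13.4002.

θ̂_MAP = 13.4002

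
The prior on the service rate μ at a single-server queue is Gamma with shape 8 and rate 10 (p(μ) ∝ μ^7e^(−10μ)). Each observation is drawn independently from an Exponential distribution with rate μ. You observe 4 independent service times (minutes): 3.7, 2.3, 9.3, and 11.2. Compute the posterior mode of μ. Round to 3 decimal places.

μ̂_MAP = 0.301

The Exponential(rate=μ) likelihood is ∝ μ^n e^(−μΣtᵢ). Here n = 4 and Σtᵢ = 3.7 + 2.3 + 9.3 + 11.2 = 26.5.
Posterior ∝ μ^7e^(−10μ) · μ^4e^(−26.5μ) = μ^11e^(−36.5μ), i.e. Gamma(12, 36.5).
Mode = (a−1)/b = 11/36.5 ≈ 0.301.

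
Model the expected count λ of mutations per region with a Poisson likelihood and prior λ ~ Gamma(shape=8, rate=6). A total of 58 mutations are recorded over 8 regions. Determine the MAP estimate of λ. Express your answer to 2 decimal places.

Σxᵢ = 58, n = 8.
Posterior ∝ λ^7e^(−6λ) · λ^58e^(−8λ) = λ^65e^(−14λ), i.e. Gamma(shape=66, rate=14).
The mode of a Gamma(a, b) with a ≥ 1 (shape–rate) is (a−1)/b = 65/14 ≈ 4.64.

λ̂_MAP = 4.64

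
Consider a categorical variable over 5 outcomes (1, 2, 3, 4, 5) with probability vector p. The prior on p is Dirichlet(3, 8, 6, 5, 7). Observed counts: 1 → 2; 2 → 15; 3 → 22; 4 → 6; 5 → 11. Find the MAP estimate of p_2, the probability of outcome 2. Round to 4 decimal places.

The posterior is Dirichlet(αᵢ + nᵢ) = Dirichlet(5, 23, 28, 11, 18).
For a Dirichlet(a₁,…,a_K) with all aᵢ > 1, the mode has j-th component (aⱼ − 1)/(Σaᵢ − K).
Here Σaᵢ = 85 and K = 5, so p_2 = (23 − 1)/(85 − 5) = 22/80 ≈ 0.2750.

MAP estimate: 0.2750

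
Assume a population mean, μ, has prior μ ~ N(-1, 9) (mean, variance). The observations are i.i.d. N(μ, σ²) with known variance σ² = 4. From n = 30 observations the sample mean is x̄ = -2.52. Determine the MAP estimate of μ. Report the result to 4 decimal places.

μ̂_MAP = -2.4978

n = 30, x̄ = -2.52.
For a Normal prior and Normal likelihood with known variance, the posterior is Normal; its mode equals its mean, the precision-weighted average.
Prior precision 1/σ₀² = 1/9; data precision n/σ² = 30/4 = 7.5.
μ̂ = ((1/9)·(-1) + 7.5·(-2.52)) / (1/9 + 7.5) = (-1711/90)/(137/18) = -1711/685 ≈ -2.4978.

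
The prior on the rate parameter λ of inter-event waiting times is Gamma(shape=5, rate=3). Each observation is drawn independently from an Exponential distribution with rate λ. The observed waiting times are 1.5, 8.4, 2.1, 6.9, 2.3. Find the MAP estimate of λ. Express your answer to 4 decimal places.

λ̂_MAP = 0.3719

The Exponential(rate=λ) likelihood is ∝ λ^n e^(−λΣtᵢ). Here n = 5 and Σtᵢ = 1.5 + 8.4 + 2.1 + 6.9 + 2.3 = 21.2.
Posterior ∝ λ^4e^(−3λ) · λ^5e^(−21.2λ) = λ^9e^(−24.2λ), i.e. Gamma(10, 24.2).
Mode = (a−1)/b = 9/24.2 ≈ 0.3719.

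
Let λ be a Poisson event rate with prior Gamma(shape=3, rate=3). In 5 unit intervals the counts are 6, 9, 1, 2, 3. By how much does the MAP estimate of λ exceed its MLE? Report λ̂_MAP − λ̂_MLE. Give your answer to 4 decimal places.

Σxᵢ = 21. Posterior is Gamma(24, 8); MAP = (24−1)/8 = 23/8 ≈ 2.87500.
MLE = x̄ = 21/5 ≈ 4.20000.
Difference = 23/8 − 21/5 = -53/40 ≈ -1.3250.

MAP − MLE = -1.3250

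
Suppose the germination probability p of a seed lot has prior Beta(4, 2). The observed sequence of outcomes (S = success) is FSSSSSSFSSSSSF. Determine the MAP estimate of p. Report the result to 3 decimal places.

Prior: Beta(4, 2).
Data: 11 successes in 14 trials (from the sequence). The binomial likelihood contributes p^11(1−p)^3, so the posterior is Beta(4+11, 2+3) = Beta(15, 5).
For Beta(a, b) with a, b > 1 the mode is (a−1)/(a+b−2) = 14/18 ≈ 0.778.

p̂_MAP = 0.778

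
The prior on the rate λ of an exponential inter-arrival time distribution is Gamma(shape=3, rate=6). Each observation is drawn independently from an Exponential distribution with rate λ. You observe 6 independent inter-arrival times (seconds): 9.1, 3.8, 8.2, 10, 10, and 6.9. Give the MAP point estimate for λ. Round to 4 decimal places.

The Exponential(rate=λ) likelihood is ∝ λ^n e^(−λΣtᵢ). Here n = 6 and Σtᵢ = 9.1 + 3.8 + 8.2 + 10 + 10 + 6.9 = 48.
Posterior ∝ λ^2e^(−6λ) · λ^6e^(−48λ) = λ^8e^(−54λ), i.e. Gamma(9, 54).
Mode = (a−1)/b = 8/54 ≈ 0.1481.

λ̂_MAP = 0.1481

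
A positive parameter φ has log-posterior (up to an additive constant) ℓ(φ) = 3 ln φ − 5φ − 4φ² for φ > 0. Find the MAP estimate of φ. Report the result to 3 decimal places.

φ̂_MAP = 0.375

ℓ'(φ) = 3/φ − 5 − 8φ. Setting this to zero and multiplying by φ: 8φ² + 5φ − 3 = 0.
φ = (−5 + √(5² + 4·8·3)) / (2·8) = (−5 + √121) / 16 = (−5 + 11)/16 = 3/8.
ℓ''(φ) = −3/φ² − 8 < 0, confirming a maximum.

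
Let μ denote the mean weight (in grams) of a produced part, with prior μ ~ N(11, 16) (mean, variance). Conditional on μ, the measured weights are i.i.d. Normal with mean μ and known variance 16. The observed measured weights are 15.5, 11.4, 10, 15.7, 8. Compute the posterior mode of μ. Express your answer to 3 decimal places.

n = 5; x̄ = (15.5 + 11.4 + 10 + 15.7 + 8)/5 = 60.6/5 = 12.12.
For a Normal prior and Normal likelihood with known variance, the posterior is Normal; its mode equals its mean, the precision-weighted average.
Prior precision 1/σ₀² = 1/16 = 0.0625; data precision n/σ² = 5/16 = 0.3125.
μ̂ = (0.0625·11 + 0.3125·12.12) / (0.0625 + 0.3125) = 4.475/0.375 = 179/15 ≈ 11.933.

μ̂_MAP = 11.933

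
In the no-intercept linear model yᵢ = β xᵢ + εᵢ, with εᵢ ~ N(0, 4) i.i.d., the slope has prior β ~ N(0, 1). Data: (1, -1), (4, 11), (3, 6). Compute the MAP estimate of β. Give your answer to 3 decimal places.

log p(β | y) = −Σ(yᵢ − βxᵢ)²/(2·4) − β²/(2·1) + const.
Setting the derivative to zero: Σxᵢ(yᵢ − βxᵢ)/4 − β/1 = 0, so β = Σxᵢyᵢ / (Σxᵢ² + σ²/τ²).
Σxᵢyᵢ = 1·(-1) + 4·11 + 3·6 = 61; Σxᵢ² = 26; σ²/τ² = 4.
β̂_MAP = 61 / (26 + 4) = 61/30 ≈ 2.033.

β̂_MAP = 2.033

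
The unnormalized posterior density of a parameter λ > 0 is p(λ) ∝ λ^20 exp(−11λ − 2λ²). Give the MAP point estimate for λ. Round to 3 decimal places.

λ̂_MAP = 1.250

ℓ'(λ) = 20/λ − 11 − 4λ. Setting this to zero and multiplying by λ: 4λ² + 11λ − 20 = 0.
λ = (−11 + √(11² + 4·4·20)) / (2·4) = (−11 + √441) / 8 = (−11 + 21)/8 = 5/4.
ℓ''(λ) = −20/λ² − 4 < 0, confirming a maximum.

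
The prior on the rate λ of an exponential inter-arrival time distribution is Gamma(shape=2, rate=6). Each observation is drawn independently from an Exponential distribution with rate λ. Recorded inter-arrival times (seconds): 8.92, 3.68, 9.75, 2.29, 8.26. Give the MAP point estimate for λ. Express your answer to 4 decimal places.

λ̂_MAP = 0.1542

The Exponential(rate=λ) likelihood is ∝ λ^n e^(−λΣtᵢ). Here n = 5 and Σtᵢ = 8.92 + 3.68 + 9.75 + 2.29 + 8.26 = 32.90.
Posterior ∝ λe^(−6λ) · λ^5e^(−32.90λ) = λ^6e^(−38.90λ), i.e. Gamma(7, 38.90).
Mode = (a−1)/b = 6/38.90 ≈ 0.1542.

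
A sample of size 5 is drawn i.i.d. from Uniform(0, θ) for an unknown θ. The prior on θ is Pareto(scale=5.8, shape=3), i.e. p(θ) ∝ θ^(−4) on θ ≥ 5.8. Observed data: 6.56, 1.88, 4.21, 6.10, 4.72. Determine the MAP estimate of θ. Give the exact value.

The Uniform(0, θ) likelihood is θ^(−n) for θ ≥ max(xᵢ), zero otherwise. Here max(xᵢ) = 6.56.
Posterior ∝ θ^(−4) · θ^(−5) = θ^(−9) on θ ≥ max(5.8, 6.56) = 6.56.
This density is strictly decreasing in θ, so the posterior mode lies at the lower boundary of the support.

θ̂_MAP = 6.56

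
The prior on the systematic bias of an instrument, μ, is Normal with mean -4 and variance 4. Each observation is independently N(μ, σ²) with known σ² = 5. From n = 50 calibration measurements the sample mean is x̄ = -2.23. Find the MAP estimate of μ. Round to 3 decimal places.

n = 50, x̄ = -2.23.
For a Normal prior and Normal likelihood with known variance, the posterior is Normal; its mode equals its mean, the precision-weighted average.
Prior precision 1/σ₀² = 1/4 = 0.25; data precision n/σ² = 50/5 = 10.
μ̂ = (0.25·(-4) + 10·(-2.23)) / (0.25 + 10) = (-23.3)/10.25 = -466/205 ≈ -2.273.

μ̂_MAP = -2.273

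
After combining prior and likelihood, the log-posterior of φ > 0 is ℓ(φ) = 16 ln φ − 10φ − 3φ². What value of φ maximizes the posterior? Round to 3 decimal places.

ℓ'(φ) = 16/φ − 10 − 6φ. Setting this to zero and multiplying by φ: 6φ² + 10φ − 16 = 0.
φ = (−10 + √(10² + 4·6·16)) / (2·6) = (−10 + √484) / 12 = (−10 + 22)/12 = 1.
ℓ''(φ) = −16/φ² − 6 < 0, confirming a maximum.

φ̂_MAP = 1.000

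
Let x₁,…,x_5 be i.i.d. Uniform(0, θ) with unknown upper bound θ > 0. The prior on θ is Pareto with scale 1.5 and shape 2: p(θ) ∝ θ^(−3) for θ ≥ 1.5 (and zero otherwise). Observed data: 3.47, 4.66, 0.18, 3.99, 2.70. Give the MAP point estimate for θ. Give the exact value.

θ̂_MAP = 4.66

The Uniform(0, θ) likelihood is θ^(−n) for θ ≥ max(xᵢ), zero otherwise. Here max(xᵢ) = 4.66.
Posterior ∝ θ^(−3) · θ^(−5) = θ^(−8) on θ ≥ max(1.5, 4.66) = 4.66.
This density is strictly decreasing in θ, so the posterior mode lies at the lower boundary of the support.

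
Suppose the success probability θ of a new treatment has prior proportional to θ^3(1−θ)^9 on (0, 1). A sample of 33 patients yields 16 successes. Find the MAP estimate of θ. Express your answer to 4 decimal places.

The prior density ∝ θ^3(1−θ)^9 is the kernel of Beta(4, 10).
Data: 16 successes in 33 trials. The binomial likelihood contributes θ^16(1−θ)^17, so the posterior is Beta(4+16, 10+17) = Beta(20, 27).
For Beta(a, b) with a, b > 1 the mode is (a−1)/(a+b−2) = 19/45 ≈ 0.4222.

θ̂_MAP = 0.4222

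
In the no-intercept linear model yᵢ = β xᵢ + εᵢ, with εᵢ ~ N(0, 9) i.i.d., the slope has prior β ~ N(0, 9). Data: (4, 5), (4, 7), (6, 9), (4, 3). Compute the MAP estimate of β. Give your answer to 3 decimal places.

log p(β | y) = −Σ(yᵢ − βxᵢ)²/(2·9) − β²/(2·9) + const.
Setting the derivative to zero: Σxᵢ(yᵢ − βxᵢ)/9 − β/9 = 0, so β = Σxᵢyᵢ / (Σxᵢ² + σ²/τ²).
Σxᵢyᵢ = 4·5 + 4·7 + 6·9 + 4·3 = 114; Σxᵢ² = 84; σ²/τ² = 1.
β̂_MAP = 114 / (84 + 1) = 114/85 ≈ 1.341.

β̂_MAP = 1.341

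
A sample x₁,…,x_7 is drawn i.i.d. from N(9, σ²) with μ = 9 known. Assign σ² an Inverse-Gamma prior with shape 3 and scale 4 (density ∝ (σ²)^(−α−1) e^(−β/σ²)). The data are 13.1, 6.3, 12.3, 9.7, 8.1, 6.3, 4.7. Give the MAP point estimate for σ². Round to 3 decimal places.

Sum of squared deviations about the known mean: SS = (13.1−9)² + (6.3−9)² + (12.3−9)² + (9.7−9)² + (8.1−9)² + (6.3−9)² + (4.7−9)² = 62.07.
The Normal likelihood contributes (σ²)^(−n/2) exp(−SS/(2σ²)), so the posterior is Inverse-Gamma(α + n/2, β + SS/2) = Inverse-Gamma(6.5, 35.035).
The mode of Inverse-Gamma(a, b) is b/(a+1) = 35.035/7.5 ≈ 4.671.

σ̂²_MAP = 4.671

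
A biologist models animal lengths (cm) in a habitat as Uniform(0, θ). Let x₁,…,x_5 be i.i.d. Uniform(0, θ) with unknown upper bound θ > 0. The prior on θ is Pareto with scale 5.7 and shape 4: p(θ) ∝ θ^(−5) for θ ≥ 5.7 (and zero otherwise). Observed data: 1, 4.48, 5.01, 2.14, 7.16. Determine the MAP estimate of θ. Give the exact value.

The Uniform(0, θ) likelihood is θ^(−n) for θ ≥ max(xᵢ), zero otherwise. Here max(xᵢ) = 7.16.
Posterior ∝ θ^(−5) · θ^(−5) = θ^(−10) on θ ≥ max(5.7, 7.16) = 7.16.
This density is strictly decreasing in θ, so the posterior mode lies at the lower boundary of the support.

θ̂_MAP = 7.16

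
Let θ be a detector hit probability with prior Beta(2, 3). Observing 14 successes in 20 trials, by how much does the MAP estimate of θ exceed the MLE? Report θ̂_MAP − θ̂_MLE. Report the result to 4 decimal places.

Posterior is Beta(16, 9); MAP = (16−1)/(25−2) = 15/23 ≈ 0.65217.
MLE ignores the prior: θ̂_MLE = k/n = 14/20 ≈ 0.70000.
Difference = 15/23 − 14/20 = -11/230 ≈ -0.0478.

MAP − MLE = -0.0478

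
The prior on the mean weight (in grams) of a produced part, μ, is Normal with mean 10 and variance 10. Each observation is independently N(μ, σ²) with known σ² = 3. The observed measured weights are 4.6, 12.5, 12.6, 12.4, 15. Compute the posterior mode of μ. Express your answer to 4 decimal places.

n = 5; x̄ = (4.6 + 12.5 + 12.6 + 12.4 + 15)/5 = 57.1/5 = 11.42.
For a Normal prior and Normal likelihood with known variance, the posterior is Normal; its mode equals its mean, the precision-weighted average.
Prior precision 1/σ₀² = 1/10 = 0.1; data precision n/σ² = 5/3.
μ̂ = (0.1·10 + (5/3)·11.42) / (0.1 + 5/3) = (601/30)/(53/30) = 601/53 ≈ 11.3396.

μ̂_MAP = 11.3396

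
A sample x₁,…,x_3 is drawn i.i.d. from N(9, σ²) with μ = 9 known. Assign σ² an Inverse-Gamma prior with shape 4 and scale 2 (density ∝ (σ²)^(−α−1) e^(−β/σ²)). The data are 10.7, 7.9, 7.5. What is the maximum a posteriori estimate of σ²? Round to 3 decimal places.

Sum of squared deviations about the known mean: SS = (10.7−9)² + (7.9−9)² + (7.5−9)² = 6.35.
The Normal likelihood contributes (σ²)^(−n/2) exp(−SS/(2σ²)), so the posterior is Inverse-Gamma(α + n/2, β + SS/2) = Inverse-Gamma(5.5, 5.175).
The mode of Inverse-Gamma(a, b) is b/(a+1) = 5.175/6.5 ≈ 0.796.

σ̂²_MAP = 0.796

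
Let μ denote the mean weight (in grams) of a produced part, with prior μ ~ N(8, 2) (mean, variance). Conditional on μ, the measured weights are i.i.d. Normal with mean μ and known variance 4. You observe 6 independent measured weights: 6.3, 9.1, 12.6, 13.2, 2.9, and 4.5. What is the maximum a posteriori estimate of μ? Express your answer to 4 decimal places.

n = 6; x̄ = (6.3 + 9.1 + 12.6 + 13.2 + 2.9 + 4.5)/6 = 48.6/6 = 8.1.
For a Normal prior and Normal likelihood with known variance, the posterior is Normal; its mode equals its mean, the precision-weighted average.
Prior precision 1/σ₀² = 1/2 = 0.5; data precision n/σ² = 6/4 = 1.5.
μ̂ = (0.5·8 + 1.5·8.1) / (0.5 + 1.5) = 16.15/2 = 8.0750.

μ̂_MAP = 8.0750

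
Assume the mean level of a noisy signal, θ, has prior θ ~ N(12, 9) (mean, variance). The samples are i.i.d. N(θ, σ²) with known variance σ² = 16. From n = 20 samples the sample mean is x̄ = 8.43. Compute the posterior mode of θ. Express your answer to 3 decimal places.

θ̂_MAP = 8.721

n = 20, x̄ = 8.43.
For a Normal prior and Normal likelihood with known variance, the posterior is Normal; its mode equals its mean, the precision-weighted average.
Prior precision 1/σ₀² = 1/9; data precision n/σ² = 20/16 = 1.25.
θ̂ = ((1/9)·12 + 1.25·8.43) / (1/9 + 1.25) = (2849/240)/(49/36) = 1221/140 ≈ 8.721.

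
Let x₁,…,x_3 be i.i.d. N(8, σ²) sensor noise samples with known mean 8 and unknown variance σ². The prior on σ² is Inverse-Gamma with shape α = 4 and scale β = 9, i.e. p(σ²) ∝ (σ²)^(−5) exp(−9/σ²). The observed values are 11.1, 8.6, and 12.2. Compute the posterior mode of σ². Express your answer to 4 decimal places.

Sum of squared deviations about the known mean: SS = (11.1−8)² + (8.6−8)² + (12.2−8)² = 27.61.
The Normal likelihood contributes (σ²)^(−n/2) exp(−SS/(2σ²)), so the posterior is Inverse-Gamma(α + n/2, β + SS/2) = Inverse-Gamma(5.5, 22.805).
The mode of Inverse-Gamma(a, b) is b/(a+1) = 22.805/6.5 ≈ 3.5085.

σ̂²_MAP = 3.5085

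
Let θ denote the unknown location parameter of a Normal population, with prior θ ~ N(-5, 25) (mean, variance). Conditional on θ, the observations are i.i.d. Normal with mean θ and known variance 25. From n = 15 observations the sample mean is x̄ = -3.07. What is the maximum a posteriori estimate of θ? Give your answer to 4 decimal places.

θ̂_MAP = -3.1906

n = 15, x̄ = -3.07.
For a Normal prior and Normal likelihood with known variance, the posterior is Normal; its mode equals its mean, the precision-weighted average.
Prior precision 1/σ₀² = 1/25 = 0.04; data precision n/σ² = 15/25 = 0.6.
θ̂ = (0.04·(-5) + 0.6·(-3.07)) / (0.04 + 0.6) = (-2.042)/0.64 = -3.190625 ≈ -3.1906.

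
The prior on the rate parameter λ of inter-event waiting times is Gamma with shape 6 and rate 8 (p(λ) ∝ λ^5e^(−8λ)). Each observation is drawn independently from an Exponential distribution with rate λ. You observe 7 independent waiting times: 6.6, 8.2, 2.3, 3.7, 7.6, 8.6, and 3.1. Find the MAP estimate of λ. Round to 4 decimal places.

The Exponential(rate=λ) likelihood is ∝ λ^n e^(−λΣtᵢ). Here n = 7 and Σtᵢ = 6.6 + 8.2 + 2.3 + 3.7 + 7.6 + 8.6 + 3.1 = 40.1.
Posterior ∝ λ^5e^(−8λ) · λ^7e^(−40.1λ) = λ^12e^(−48.1λ), i.e. Gamma(13, 48.1).
Mode = (a−1)/b = 12/48.1 ≈ 0.2495.

λ̂_MAP = 0.2495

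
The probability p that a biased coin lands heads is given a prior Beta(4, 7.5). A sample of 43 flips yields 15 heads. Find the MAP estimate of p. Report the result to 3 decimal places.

p̂_MAP = 0.343

Prior: Beta(4, 7.5).
Data: 15 successes in 43 trials. The binomial likelihood contributes p^15(1−p)^28, so the posterior is Beta(4+15, 7.5+28) = Beta(19, 35.5).
For Beta(a, b) with a, b > 1 the mode is (a−1)/(a+b−2) = 18/52.5 ≈ 0.343.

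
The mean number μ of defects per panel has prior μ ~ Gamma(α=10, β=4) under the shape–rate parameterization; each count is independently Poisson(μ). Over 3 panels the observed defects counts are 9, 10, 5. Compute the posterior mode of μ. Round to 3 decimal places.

μ̂_MAP = 4.714

Σxᵢ = 9+10+5 = 24, with n = 3.
Posterior ∝ μ^9e^(−4μ) · μ^24e^(−3μ) = μ^33e^(−7μ), i.e. Gamma(shape=34, rate=7).
The mode of a Gamma(a, b) with a ≥ 1 (shape–rate) is (a−1)/b = 33/7 ≈ 4.714.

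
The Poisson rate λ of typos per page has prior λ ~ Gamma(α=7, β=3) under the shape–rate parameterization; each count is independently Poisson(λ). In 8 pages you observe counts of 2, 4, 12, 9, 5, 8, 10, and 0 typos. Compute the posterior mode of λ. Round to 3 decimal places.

Σxᵢ = 2+4+12+9+5+8+10+0 = 50, with n = 8.
Posterior ∝ λ^6e^(−3λ) · λ^50e^(−8λ) = λ^56e^(−11λ), i.e. Gamma(shape=57, rate=11).
The mode of a Gamma(a, b) with a ≥ 1 (shape–rate) is (a−1)/b = 56/11 ≈ 5.091.

λ̂_MAP = 5.091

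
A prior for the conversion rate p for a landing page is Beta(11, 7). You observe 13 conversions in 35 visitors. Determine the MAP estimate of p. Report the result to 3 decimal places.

p̂_MAP = 0.451

Prior: Beta(11, 7).
Data: 13 successes in 35 trials. The binomial likelihood contributes p^13(1−p)^22, so the posterior is Beta(11+13, 7+22) = Beta(24, 29).
For Beta(a, b) with a, b > 1 the mode is (a−1)/(a+b−2) = 23/51 ≈ 0.451.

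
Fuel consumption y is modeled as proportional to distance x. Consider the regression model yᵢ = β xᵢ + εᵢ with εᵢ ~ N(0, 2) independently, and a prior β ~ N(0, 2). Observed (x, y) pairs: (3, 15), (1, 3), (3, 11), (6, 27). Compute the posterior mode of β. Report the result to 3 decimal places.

log p(β | y) = −Σ(yᵢ − βxᵢ)²/(2·2) − β²/(2·2) + const.
Setting the derivative to zero: Σxᵢ(yᵢ − βxᵢ)/2 − β/2 = 0, so β = Σxᵢyᵢ / (Σxᵢ² + σ²/τ²).
Σxᵢyᵢ = 3·15 + 1·3 + 3·11 + 6·27 = 243; Σxᵢ² = 55; σ²/τ² = 1.
β̂_MAP = 243 / (55 + 1) = 243/56 ≈ 4.339.

β̂_MAP = 4.339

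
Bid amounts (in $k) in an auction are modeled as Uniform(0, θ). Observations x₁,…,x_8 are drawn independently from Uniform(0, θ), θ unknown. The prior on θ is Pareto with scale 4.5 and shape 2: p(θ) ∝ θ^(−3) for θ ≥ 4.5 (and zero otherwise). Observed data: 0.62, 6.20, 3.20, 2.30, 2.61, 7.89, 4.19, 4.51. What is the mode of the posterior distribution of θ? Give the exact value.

The Uniform(0, θ) likelihood is θ^(−n) for θ ≥ max(xᵢ), zero otherwise. Here max(xᵢ) = 7.89.
Posterior ∝ θ^(−3) · θ^(−8) = θ^(−11) on θ ≥ max(4.5, 7.89) = 7.89.
This density is strictly decreasing in θ, so the posterior mode lies at the lower boundary of the support.

θ̂_MAP = 7.89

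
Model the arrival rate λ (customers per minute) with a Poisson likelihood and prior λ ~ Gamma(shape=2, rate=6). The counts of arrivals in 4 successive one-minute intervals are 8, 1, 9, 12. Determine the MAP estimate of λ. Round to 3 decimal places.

Σxᵢ = 8+1+9+12 = 30, with n = 4.
Posterior ∝ λe^(−6λ) · λ^30e^(−4λ) = λ^31e^(−10λ), i.e. Gamma(shape=32, rate=10).
The mode of a Gamma(a, b) with a ≥ 1 (shape–rate) is (a−1)/b = 31/10 ≈ 3.100.

λ̂_MAP = 3.100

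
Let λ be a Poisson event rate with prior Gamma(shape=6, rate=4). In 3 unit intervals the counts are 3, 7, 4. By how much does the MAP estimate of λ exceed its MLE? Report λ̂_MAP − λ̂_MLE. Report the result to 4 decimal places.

Σxᵢ = 14. Posterior is Gamma(20, 7); MAP = (20−1)/7 = 19/7 ≈ 2.71429.
MLE = x̄ = 14/3 ≈ 4.66667.
Difference = 19/7 − 14/3 = -41/21 ≈ -1.9524.

MAP − MLE = -1.9524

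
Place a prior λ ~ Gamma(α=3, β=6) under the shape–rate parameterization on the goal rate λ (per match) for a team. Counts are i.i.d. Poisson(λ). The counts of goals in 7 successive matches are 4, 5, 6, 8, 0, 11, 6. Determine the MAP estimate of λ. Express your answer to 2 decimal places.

Σxᵢ = 4+5+6+8+0+11+6 = 40, with n = 7.
Posterior ∝ λ^2e^(−6λ) · λ^40e^(−7λ) = λ^42e^(−13λ), i.e. Gamma(shape=43, rate=13).
The mode of a Gamma(a, b) with a ≥ 1 (shape–rate) is (a−1)/b = 42/13 ≈ 3.23.

λ̂_MAP = 3.23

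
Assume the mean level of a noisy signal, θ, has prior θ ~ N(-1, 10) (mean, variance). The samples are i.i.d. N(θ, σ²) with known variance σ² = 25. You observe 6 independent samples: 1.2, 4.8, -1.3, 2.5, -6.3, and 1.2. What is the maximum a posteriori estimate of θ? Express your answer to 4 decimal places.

n = 6; x̄ = (1.2 + 4.8 + (-1.3) + 2.5 + (-6.3) + 1.2)/6 = 2.1/6 = 0.35.
For a Normal prior and Normal likelihood with known variance, the posterior is Normal; its mode equals its mean, the precision-weighted average.
Prior precision 1/σ₀² = 1/10 = 0.1; data precision n/σ² = 6/25 = 0.24.
θ̂ = (0.1·(-1) + 0.24·0.35) / (0.1 + 0.24) = (-0.016)/0.34 = -4/85 ≈ -0.0471.

θ̂_MAP = -0.0471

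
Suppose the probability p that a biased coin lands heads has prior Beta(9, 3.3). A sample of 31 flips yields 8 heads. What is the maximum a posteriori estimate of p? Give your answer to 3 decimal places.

Prior: Beta(9, 3.3).
Data: 8 successes in 31 trials. The binomial likelihood contributes p^8(1−p)^23, so the posterior is Beta(9+8, 3.3+23) = Beta(17, 26.3).
For Beta(a, b) with a, b > 1 the mode is (a−1)/(a+b−2) = 16/41.3 ≈ 0.387.

p̂_MAP = 0.387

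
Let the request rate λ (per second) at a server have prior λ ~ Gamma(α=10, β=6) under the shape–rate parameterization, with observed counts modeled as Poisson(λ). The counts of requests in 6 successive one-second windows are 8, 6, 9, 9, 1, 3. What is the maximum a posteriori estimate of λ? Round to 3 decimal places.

Σxᵢ = 8+6+9+9+1+3 = 36, with n = 6.
Posterior ∝ λ^9e^(−6λ) · λ^36e^(−6λ) = λ^45e^(−12λ), i.e. Gamma(shape=46, rate=12).
The mode of a Gamma(a, b) with a ≥ 1 (shape–rate) is (a−1)/b = 45/12 ≈ 3.750.

λ̂_MAP = 3.750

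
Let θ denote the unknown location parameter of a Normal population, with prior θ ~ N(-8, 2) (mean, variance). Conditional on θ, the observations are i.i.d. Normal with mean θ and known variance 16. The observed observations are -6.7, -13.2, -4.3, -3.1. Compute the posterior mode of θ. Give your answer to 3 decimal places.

θ̂_MAP = -7.608

n = 4; x̄ = ((-6.7) + (-13.2) + (-4.3) + (-3.1))/4 = -27.3/4 = -6.825.
For a Normal prior and Normal likelihood with known variance, the posterior is Normal; its mode equals its mean, the precision-weighted average.
Prior precision 1/σ₀² = 1/2 = 0.5; data precision n/σ² = 4/16 = 0.25.
θ̂ = (0.5·(-8) + 0.25·(-6.825)) / (0.5 + 0.25) = (-5.70625)/0.75 = -913/120 ≈ -7.608.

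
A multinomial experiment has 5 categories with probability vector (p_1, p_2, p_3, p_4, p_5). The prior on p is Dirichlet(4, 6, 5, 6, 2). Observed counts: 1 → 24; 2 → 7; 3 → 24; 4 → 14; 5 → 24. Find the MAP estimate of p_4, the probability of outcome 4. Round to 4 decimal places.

MAP estimate: 0.1712

The posterior is Dirichlet(αᵢ + nᵢ) = Dirichlet(28, 13, 29, 20, 26).
For a Dirichlet(a₁,…,a_K) with all aᵢ > 1, the mode has j-th component (aⱼ − 1)/(Σaᵢ − K).
Here Σaᵢ = 116 and K = 5, so p_4 = (20 − 1)/(116 − 5) = 19/111 ≈ 0.1712.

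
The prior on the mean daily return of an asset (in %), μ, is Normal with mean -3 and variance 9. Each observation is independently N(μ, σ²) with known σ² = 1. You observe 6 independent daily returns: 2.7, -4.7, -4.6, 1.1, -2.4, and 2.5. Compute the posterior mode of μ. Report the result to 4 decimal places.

n = 6; x̄ = (2.7 + (-4.7) + (-4.6) + 1.1 + (-2.4) + 2.5)/6 = -5.4/6 = -0.9.
For a Normal prior and Normal likelihood with known variance, the posterior is Normal; its mode equals its mean, the precision-weighted average.
Prior precision 1/σ₀² = 1/9; data precision n/σ² = 6/1 = 6.
μ̂ = ((1/9)·(-3) + 6·(-0.9)) / (1/9 + 6) = (-86/15)/(55/9) = -258/275 ≈ -0.9382.

μ̂_MAP = -0.9382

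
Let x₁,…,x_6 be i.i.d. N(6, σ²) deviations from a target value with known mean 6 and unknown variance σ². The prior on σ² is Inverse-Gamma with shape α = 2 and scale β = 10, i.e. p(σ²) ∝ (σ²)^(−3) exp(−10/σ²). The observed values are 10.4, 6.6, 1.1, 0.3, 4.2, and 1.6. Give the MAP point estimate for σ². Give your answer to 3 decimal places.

σ̂²_MAP = 9.902

Sum of squared deviations about the known mean: SS = (10.4−6)² + (6.6−6)² + (1.1−6)² + (0.3−6)² + (4.2−6)² + (1.6−6)² = 98.82.
The Normal likelihood contributes (σ²)^(−n/2) exp(−SS/(2σ²)), so the posterior is Inverse-Gamma(α + n/2, β + SS/2) = Inverse-Gamma(5, 59.41).
The mode of Inverse-Gamma(a, b) is b/(a+1) = 59.41/6 ≈ 9.902.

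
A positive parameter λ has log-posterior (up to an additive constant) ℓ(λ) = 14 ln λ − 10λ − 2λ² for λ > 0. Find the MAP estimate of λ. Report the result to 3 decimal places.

ℓ'(λ) = 14/λ − 10 − 4λ. Setting this to zero and multiplying by λ: 4λ² + 10λ − 14 = 0.
λ = (−10 + √(10² + 4·4·14)) / (2·4) = (−10 + √324) / 8 = (−10 + 18)/8 = 1.
ℓ''(λ) = −14/λ² − 4 < 0, confirming a maximum.

λ̂_MAP = 1.000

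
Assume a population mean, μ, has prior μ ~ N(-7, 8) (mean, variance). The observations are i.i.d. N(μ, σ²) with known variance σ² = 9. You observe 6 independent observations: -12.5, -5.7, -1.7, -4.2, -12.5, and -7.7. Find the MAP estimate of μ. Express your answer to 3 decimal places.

n = 6; x̄ = ((-12.5) + (-5.7) + (-1.7) + (-4.2) + (-12.5) + (-7.7))/6 = -44.3/6 = -443/60 ≈ -7.3833.
For a Normal prior and Normal likelihood with known variance, the posterior is Normal; its mode equals its mean, the precision-weighted average.
Prior precision 1/σ₀² = 1/8 = 0.125; data precision n/σ² = 6/9 = 2/3.
μ̂ = (0.125·(-7) + (2/3)·(-443/60)) / (0.125 + 2/3) = (-2087/360)/(19/24) = -2087/285 ≈ -7.323.

μ̂_MAP = -7.323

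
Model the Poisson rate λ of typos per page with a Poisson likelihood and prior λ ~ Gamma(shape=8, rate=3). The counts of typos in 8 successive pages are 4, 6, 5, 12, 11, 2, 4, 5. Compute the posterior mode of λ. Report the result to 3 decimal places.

Σxᵢ = 4+6+5+12+11+2+4+5 = 49, with n = 8.
Posterior ∝ λ^7e^(−3λ) · λ^49e^(−8λ) = λ^56e^(−11λ), i.e. Gamma(shape=57, rate=11).
The mode of a Gamma(a, b) with a ≥ 1 (shape–rate) is (a−1)/b = 56/11 ≈ 5.091.

λ̂_MAP = 5.091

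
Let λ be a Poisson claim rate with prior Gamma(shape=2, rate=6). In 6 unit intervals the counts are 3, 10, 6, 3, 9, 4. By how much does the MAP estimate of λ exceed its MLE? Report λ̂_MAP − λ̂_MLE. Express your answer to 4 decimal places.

Σxᵢ = 35. Posterior is Gamma(37, 12); MAP = (37−1)/12 = 36/12 ≈ 3.00000.
MLE = x̄ = 35/6 ≈ 5.83333.
Difference = 36/12 − 35/6 = -17/6 ≈ -2.8333.

MAP − MLE = -2.8333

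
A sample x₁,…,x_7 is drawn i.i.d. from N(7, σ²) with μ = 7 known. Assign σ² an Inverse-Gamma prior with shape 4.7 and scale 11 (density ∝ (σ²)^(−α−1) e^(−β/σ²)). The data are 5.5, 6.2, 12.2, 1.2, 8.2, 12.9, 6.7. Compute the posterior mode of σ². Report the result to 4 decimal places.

σ̂²_MAP = 6.6255

Sum of squared deviations about the known mean: SS = (5.5−7)² + (6.2−7)² + (12.2−7)² + (1.2−7)² + (8.2−7)² + (12.9−7)² + (6.7−7)² = 99.91.
The Normal likelihood contributes (σ²)^(−n/2) exp(−SS/(2σ²)), so the posterior is Inverse-Gamma(α + n/2, β + SS/2) = Inverse-Gamma(8.2, 60.955).
The mode of Inverse-Gamma(a, b) is b/(a+1) = 60.955/9.2 ≈ 6.6255.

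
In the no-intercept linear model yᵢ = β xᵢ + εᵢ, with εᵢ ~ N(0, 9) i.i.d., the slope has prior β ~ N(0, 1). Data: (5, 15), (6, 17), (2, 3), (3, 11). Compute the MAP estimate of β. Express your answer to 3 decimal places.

log p(β | y) = −Σ(yᵢ − βxᵢ)²/(2·9) − β²/(2·1) + const.
Setting the derivative to zero: Σxᵢ(yᵢ − βxᵢ)/9 − β/1 = 0, so β = Σxᵢyᵢ / (Σxᵢ² + σ²/τ²).
Σxᵢyᵢ = 5·15 + 6·17 + 2·3 + 3·11 = 216; Σxᵢ² = 74; σ²/τ² = 9.
β̂_MAP = 216 / (74 + 9) = 216/83 ≈ 2.602.

β̂_MAP = 2.602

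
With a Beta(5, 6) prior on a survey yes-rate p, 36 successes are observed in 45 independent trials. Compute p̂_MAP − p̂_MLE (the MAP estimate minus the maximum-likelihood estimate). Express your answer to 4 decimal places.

Posterior is Beta(41, 15); MAP = (41−1)/(56−2) = 40/54 ≈ 0.74074.
MLE ignores the prior: p̂_MLE = k/n = 36/45 ≈ 0.80000.
Difference = 40/54 − 36/45 = -8/135 ≈ -0.0593.

MAP − MLE = -0.0593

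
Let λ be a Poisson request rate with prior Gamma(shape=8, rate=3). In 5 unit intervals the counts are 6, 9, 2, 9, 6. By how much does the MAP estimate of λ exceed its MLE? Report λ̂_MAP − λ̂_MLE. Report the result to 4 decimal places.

MAP − MLE = -1.5250

Σxᵢ = 32. Posterior is Gamma(40, 8); MAP = (40−1)/8 = 39/8 ≈ 4.87500.
MLE = x̄ = 32/5 ≈ 6.40000.
Difference = 39/8 − 32/5 = -61/40 ≈ -1.5250.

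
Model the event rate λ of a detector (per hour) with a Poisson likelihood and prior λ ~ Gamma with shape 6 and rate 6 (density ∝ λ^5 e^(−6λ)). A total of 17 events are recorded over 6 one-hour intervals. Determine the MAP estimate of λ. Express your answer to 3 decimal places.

λ̂_MAP = 1.833

Σxᵢ = 17, n = 6.
Posterior ∝ λ^5e^(−6λ) · λ^17e^(−6λ) = λ^22e^(−12λ), i.e. Gamma(shape=23, rate=12).
The mode of a Gamma(a, b) with a ≥ 1 (shape–rate) is (a−1)/b = 22/12 ≈ 1.833.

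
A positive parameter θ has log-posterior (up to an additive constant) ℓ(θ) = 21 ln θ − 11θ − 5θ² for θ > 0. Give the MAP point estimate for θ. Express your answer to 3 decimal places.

θ̂_MAP = 1.000

ℓ'(θ) = 21/θ − 11 − 10θ. Setting this to zero and multiplying by θ: 10θ² + 11θ − 21 = 0.
θ = (−11 + √(11² + 4·10·21)) / (2·10) = (−11 + √961) / 20 = (−11 + 31)/20 = 1.
ℓ''(θ) = −21/θ² − 10 < 0, confirming a maximum.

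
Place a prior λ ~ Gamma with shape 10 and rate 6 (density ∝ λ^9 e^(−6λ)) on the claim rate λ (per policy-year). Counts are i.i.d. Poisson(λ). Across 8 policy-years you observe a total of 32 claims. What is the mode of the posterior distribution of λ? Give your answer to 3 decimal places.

Σxᵢ = 32, n = 8.
Posterior ∝ λ^9e^(−6λ) · λ^32e^(−8λ) = λ^41e^(−14λ), i.e. Gamma(shape=42, rate=14).
The mode of a Gamma(a, b) with a ≥ 1 (shape–rate) is (a−1)/b = 41/14 ≈ 2.929.

λ̂_MAP = 2.929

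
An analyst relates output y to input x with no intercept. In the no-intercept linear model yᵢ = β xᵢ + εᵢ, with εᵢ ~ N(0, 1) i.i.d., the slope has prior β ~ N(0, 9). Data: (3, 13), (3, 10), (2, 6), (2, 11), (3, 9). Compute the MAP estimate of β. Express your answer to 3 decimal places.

β̂_MAP = 3.703

log p(β | y) = −Σ(yᵢ − βxᵢ)²/(2·1) − β²/(2·9) + const.
Setting the derivative to zero: Σxᵢ(yᵢ − βxᵢ)/1 − β/9 = 0, so β = Σxᵢyᵢ / (Σxᵢ² + σ²/τ²).
Σxᵢyᵢ = 3·13 + 3·10 + 2·6 + 2·11 + 3·9 = 130; Σxᵢ² = 35; σ²/τ² = 1/9.
β̂_MAP = 130 / (35 + 1/9) = 130/(316/9) = 585/158 ≈ 3.703.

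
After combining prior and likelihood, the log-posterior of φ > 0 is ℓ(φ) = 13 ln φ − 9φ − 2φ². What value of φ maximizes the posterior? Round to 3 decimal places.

φ̂_MAP = 1.000

ℓ'(φ) = 13/φ − 9 − 4φ. Setting this to zero and multiplying by φ: 4φ² + 9φ − 13 = 0.
φ = (−9 + √(9² + 4·4·13)) / (2·4) = (−9 + √289) / 8 = (−9 + 17)/8 = 1.
ℓ''(φ) = −13/φ² − 4 < 0, confirming a maximum.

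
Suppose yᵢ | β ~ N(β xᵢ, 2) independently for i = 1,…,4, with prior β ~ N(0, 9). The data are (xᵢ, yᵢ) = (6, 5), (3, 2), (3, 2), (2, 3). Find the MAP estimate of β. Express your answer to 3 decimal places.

β̂_MAP = 0.824

log p(β | y) = −Σ(yᵢ − βxᵢ)²/(2·2) − β²/(2·9) + const.
Setting the derivative to zero: Σxᵢ(yᵢ − βxᵢ)/2 − β/9 = 0, so β = Σxᵢyᵢ / (Σxᵢ² + σ²/τ²).
Σxᵢyᵢ = 6·5 + 3·2 + 3·2 + 2·3 = 48; Σxᵢ² = 58; σ²/τ² = 2/9.
β̂_MAP = 48 / (58 + 2/9) = 48/(524/9) = 108/131 ≈ 0.824.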